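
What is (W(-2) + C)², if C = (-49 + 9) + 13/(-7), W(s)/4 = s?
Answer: 121801/49 ≈ 2485.7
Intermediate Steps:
W(s) = 4*s
C = -293/7 (C = -40 + 13*(-⅐) = -40 - 13/7 = -293/7 ≈ -41.857)
(W(-2) + C)² = (4*(-2) - 293/7)² = (-8 - 293/7)² = (-349/7)² = 121801/49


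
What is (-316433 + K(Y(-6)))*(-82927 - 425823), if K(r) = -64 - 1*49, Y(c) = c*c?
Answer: 161042777500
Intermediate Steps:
Y(c) = c²
K(r) = -113 (K(r) = -64 - 49 = -113)
(-316433 + K(Y(-6)))*(-82927 - 425823) = (-316433 - 113)*(-82927 - 425823) = -316546*(-508750) = 161042777500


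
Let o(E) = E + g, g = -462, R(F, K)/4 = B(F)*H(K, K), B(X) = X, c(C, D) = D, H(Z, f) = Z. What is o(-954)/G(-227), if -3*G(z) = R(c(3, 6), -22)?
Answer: -177/22 ≈ -8.0455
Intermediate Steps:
R(F, K) = 4*F*K (R(F, K) = 4*(F*K) = 4*F*K)
G(z) = 176 (G(z) = -4*6*(-22)/3 = -⅓*(-528) = 176)
o(E) = -462 + E (o(E) = E - 462 = -462 + E)
o(-954)/G(-227) = (-462 - 954)/176 = -1416*1/176 = -177/22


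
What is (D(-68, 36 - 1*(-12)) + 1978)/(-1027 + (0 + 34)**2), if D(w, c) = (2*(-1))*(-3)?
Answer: 1984/129 ≈ 15.380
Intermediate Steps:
D(w, c) = 6 (D(w, c) = -2*(-3) = 6)
(D(-68, 36 - 1*(-12)) + 1978)/(-1027 + (0 + 34)**2) = (6 + 1978)/(-1027 + (0 + 34)**2) = 1984/(-1027 + 34**2) = 1984/(-1027 + 1156) = 1984/129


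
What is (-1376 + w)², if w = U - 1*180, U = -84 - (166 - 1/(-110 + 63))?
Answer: 7205123689/2209 ≈ 3.2617e+6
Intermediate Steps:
U = -11751/47 (U = -84 - (166 - 1/(-47)) = -84 - (166 - 1*(-1/47)) = -84 - (166 + 1/47) = -84 - 1*7803/47 = -84 - 7803/47 = -11751/47 ≈ -250.02)
w = -20211/47 (w = -11751/47 - 1*180 = -11751/47 - 180 = -20211/47 ≈ -430.02)
(-1376 + w)² = (-1376 - 20211/47)² = (-84883/47)² = 7205123689/2209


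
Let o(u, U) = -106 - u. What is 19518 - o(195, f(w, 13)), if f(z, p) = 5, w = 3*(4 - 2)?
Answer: 19819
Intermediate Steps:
w = 6 (w = 3*2 = 6)
19518 - o(195, f(w, 13)) = 19518 - (-106 - 1*195) = 19518 - (-106 - 195) = 19518 - 1*(-301) = 19518 + 301 = 19819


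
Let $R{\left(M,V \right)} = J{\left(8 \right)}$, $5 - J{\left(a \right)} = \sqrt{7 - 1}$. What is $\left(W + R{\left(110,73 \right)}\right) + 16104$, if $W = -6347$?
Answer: $9762 - \sqrt{6} \approx 9759.5$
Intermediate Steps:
$J{\left(a \right)} = 5 - \sqrt{6}$ ($J{\left(a \right)} = 5 - \sqrt{7 - 1} = 5 - \sqrt{6}$)
$R{\left(M,V \right)} = 5 - \sqrt{6}$
$\left(W + R{\left(110,73 \right)}\right) + 16104 = \left(-6347 + \left(5 - \sqrt{6}\right)\right) + 16104 = \left(-6342 - \sqrt{6}\right) + 16104 = 9762 - \sqrt{6}$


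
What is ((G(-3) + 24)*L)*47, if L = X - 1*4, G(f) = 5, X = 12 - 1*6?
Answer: 2726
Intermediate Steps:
X = 6 (X = 12 - 6 = 6)
L = 2 (L = 6 - 1*4 = 6 - 4 = 2)
((G(-3) + 24)*L)*47 = ((5 + 24)*2)*47 = (29*2)*47 = 58*47 = 2726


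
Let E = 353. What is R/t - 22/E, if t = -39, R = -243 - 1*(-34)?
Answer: 72919/13767 ≈ 5.2967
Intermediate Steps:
R = -209 (R = -243 + 34 = -209)
R/t - 22/E = -209/(-39) - 22/353 = -209*(-1/39) - 22*1/353 = 209/39 - 22/353 = 72919/13767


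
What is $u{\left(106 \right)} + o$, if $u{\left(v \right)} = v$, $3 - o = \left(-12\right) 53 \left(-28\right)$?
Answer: $-17699$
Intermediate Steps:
$o = -17805$ ($o = 3 - \left(-12\right) 53 \left(-28\right) = 3 - \left(-636\right) \left(-28\right) = 3 - 17808 = -17805$)
$u{\left(106 \right)} + o = 106 - 17805 = -17699$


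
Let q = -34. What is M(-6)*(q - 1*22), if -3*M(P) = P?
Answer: -112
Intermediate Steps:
M(P) = -P/3
M(-6)*(q - 1*22) = (-1/3*(-6))*(-34 - 1*22) = 2*(-34 - 22) = 2*(-56) = -112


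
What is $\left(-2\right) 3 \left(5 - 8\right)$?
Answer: $18$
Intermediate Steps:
$\left(-2\right) 3 \left(5 - 8\right) = \left(-6\right) \left(-3\right) = 18$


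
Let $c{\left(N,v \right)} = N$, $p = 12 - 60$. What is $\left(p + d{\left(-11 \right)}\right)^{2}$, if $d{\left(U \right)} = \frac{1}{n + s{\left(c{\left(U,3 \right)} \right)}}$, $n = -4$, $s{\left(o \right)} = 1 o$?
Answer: $\frac{519841}{225} \approx 2310.4$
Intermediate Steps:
$p = -48$ ($p = 12 - 60 = -48$)
$s{\left(o \right)} = o$
$d{\left(U \right)} = \frac{1}{-4 + U}$
$\left(p + d{\left(-11 \right)}\right)^{2} = \left(-48 + \frac{1}{-4 - 11}\right)^{2} = \left(-48 + \frac{1}{-15}\right)^{2} = \left(-48 - \frac{1}{15}\right)^{2} = \left(- \frac{721}{15}\right)^{2} = \frac{519841}{225}$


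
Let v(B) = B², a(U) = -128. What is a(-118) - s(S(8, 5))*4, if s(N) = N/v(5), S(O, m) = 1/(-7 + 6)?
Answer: -3196/25 ≈ -127.84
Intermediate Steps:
S(O, m) = -1 (S(O, m) = 1/(-1) = -1)
s(N) = N/25 (s(N) = N/(5²) = N/25)
a(-118) - s(S(8, 5))*4 = -128 - (1/25)*(-1)*4 = -128 - (-1)*4/25 = -128 - 1*(-4/25) = -128 + 4/25 = -3196/25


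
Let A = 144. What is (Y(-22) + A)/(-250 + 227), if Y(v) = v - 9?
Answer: -113/23 ≈ -4.9130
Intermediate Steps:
Y(v) = -9 + v
(Y(-22) + A)/(-250 + 227) = ((-9 - 22) + 144)/(-250 + 227) = (-31 + 144)/(-23) = 113*(-1/23) = -113/23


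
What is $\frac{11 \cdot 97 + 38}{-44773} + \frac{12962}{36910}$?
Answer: $\frac{269781038}{826285715} \approx 0.3265$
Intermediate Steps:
$\frac{11 \cdot 97 + 38}{-44773} + \frac{12962}{36910} = \left(1067 + 38\right) \left(- \frac{1}{44773}\right) + 12962 \cdot \frac{1}{36910} = 1105 \left(- \frac{1}{44773}\right) + \frac{6481}{18455} = - \frac{1105}{44773} + \frac{6481}{18455} = \frac{269781038}{826285715}$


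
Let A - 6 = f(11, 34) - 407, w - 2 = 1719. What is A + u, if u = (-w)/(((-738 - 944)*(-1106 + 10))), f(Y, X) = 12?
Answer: -717112329/1843472 ≈ -389.00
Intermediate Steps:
w = 1721 (w = 2 + 1719 = 1721)
u = -1721/1843472 (u = (-1*1721)/(((-738 - 944)*(-1106 + 10))) = -1721/((-1682*(-1096))) = -1721/1843472 ≈ -0.00093356)
A = -389 (A = 6 + (12 - 407) = 6 - 395 = -389)
A + u = -389 - 1721/1843472 = -717112329/1843472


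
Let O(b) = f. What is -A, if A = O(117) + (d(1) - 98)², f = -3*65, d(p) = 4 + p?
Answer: -8454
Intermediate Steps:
f = -195
O(b) = -195
A = 8454 (A = -195 + ((4 + 1) - 98)² = -195 + (5 - 98)² = -195 + (-93)² = -195 + 8649 = 8454)
-A = -1*8454 = -8454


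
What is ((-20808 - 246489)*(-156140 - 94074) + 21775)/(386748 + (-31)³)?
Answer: 66881473333/356957 ≈ 1.8737e+5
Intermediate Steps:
((-20808 - 246489)*(-156140 - 94074) + 21775)/(386748 + (-31)³) = (-267297*(-250214) + 21775)/(386748 - 29791) = (66881451558 + 21775)/356957 = 66881473333*(1/356957) = 66881473333/356957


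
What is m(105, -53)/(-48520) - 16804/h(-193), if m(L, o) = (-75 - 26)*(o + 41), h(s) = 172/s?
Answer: 9834906061/521590 ≈ 18856.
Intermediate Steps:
m(L, o) = -4141 - 101*o (m(L, o) = -101*(41 + o) = -4141 - 101*o)
m(105, -53)/(-48520) - 16804/h(-193) = (-4141 - 101*(-53))/(-48520) - 16804/(172/(-193)) = (-4141 + 5353)*(-1/48520) - 16804/(172*(-1/193)) = 1212*(-1/48520) - 16804/(-172/193) = -303/12130 - 16804*(-193/172) = -303/12130 + 810793/43 = 9834906061/521590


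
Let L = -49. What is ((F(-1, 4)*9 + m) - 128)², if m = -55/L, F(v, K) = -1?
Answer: 44328964/2401 ≈ 18463.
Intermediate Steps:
m = 55/49 (m = -55/(-49) = -55*(-1/49) = 55/49 ≈ 1.1224)
((F(-1, 4)*9 + m) - 128)² = ((-1*9 + 55/49) - 128)² = ((-9 + 55/49) - 128)² = (-386/49 - 128)² = (-6658/49)² = 44328964/2401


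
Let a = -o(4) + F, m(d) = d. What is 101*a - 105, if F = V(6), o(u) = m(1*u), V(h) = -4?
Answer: -913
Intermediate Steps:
o(u) = u (o(u) = 1*u = u)
F = -4
a = -8 (a = -1*4 - 4 = -4 - 4 = -8)
101*a - 105 = 101*(-8) - 105 = -808 - 105 = -913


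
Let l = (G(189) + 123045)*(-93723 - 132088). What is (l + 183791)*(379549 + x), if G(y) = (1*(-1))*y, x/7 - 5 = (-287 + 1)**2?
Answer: -26414761668778300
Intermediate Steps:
x = 572607 (x = 35 + 7*(-287 + 1)**2 = 35 + 7*(-286)**2 = 35 + 7*81796 = 35 + 572572 = 572607)
G(y) = -y
l = -27742236216 (l = (-1*189 + 123045)*(-93723 - 132088) = (-189 + 123045)*(-225811) = 122856*(-225811) = -27742236216)
(l + 183791)*(379549 + x) = (-27742236216 + 183791)*(379549 + 572607) = -27742052425*952156 = -26414761668778300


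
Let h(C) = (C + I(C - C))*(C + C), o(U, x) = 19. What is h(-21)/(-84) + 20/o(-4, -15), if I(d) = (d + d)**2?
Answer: -359/38 ≈ -9.4474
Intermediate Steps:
I(d) = 4*d**2 (I(d) = (2*d)**2 = 4*d**2)
h(C) = 2*C**2 (h(C) = (C + 4*(C - C)**2)*(C + C) = (C + 4*0**2)*(2*C) = (C + 4*0)*(2*C) = (C + 0)*(2*C) = C*(2*C) = 2*C**2)
h(-21)/(-84) + 20/o(-4, -15) = (2*(-21)**2)/(-84) + 20/19 = (2*441)*(-1/84) + 20*(1/19) = 882*(-1/84) + 20/19 = -21/2 + 20/19 = -359/38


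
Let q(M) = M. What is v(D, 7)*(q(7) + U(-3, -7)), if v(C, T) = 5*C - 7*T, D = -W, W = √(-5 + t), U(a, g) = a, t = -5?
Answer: -196 - 20*I*√10 ≈ -196.0 - 63.246*I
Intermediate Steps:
W = I*√10 (W = √(-5 - 5) = √(-10) = I*√10 ≈ 3.1623*I)
D = -I*√10 ≈ -3.1623*I
v(C, T) = -7*T + 5*C
v(D, 7)*(q(7) + U(-3, -7)) = (-7*7 + 5*(-I*√10))*(7 - 3) = (-49 - 5*I*√10)*4 = -196 - 20*I*√10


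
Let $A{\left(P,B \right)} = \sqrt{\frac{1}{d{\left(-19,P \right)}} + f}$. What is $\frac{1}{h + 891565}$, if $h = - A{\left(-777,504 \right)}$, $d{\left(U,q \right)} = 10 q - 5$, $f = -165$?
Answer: $\frac{6931917875}{6180255361507251} + \frac{10 i \sqrt{99743609}}{6180255361507251} \approx 1.1216 \cdot 10^{-6} + 1.616 \cdot 10^{-11} i$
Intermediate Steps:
$d{\left(U,q \right)} = -5 + 10 q$
$A{\left(P,B \right)} = \sqrt{-165 + \frac{1}{-5 + 10 P}}$ ($A{\left(P,B \right)} = \sqrt{\frac{1}{-5 + 10 P} - 165} = \sqrt{-165 + \frac{1}{-5 + 10 P}}$)
$h = - \frac{2 i \sqrt{99743609}}{1555}$ ($h = - \sqrt{-165 + \frac{1}{-5 + 10 \left(-777\right)}} = - \sqrt{-165 + \frac{1}{-5 - 7770}} = - \sqrt{-165 + \frac{1}{-7775}} = - \sqrt{-165 - \frac{1}{7775}} = - \sqrt{- \frac{1282876}{7775}} = - \frac{2 i \sqrt{99743609}}{1555} \approx - 12.845 i$)
$\frac{1}{h + 891565} = \frac{1}{- \frac{2 i \sqrt{99743609}}{1555} + 891565} = \frac{1}{891565 - \frac{2 i \sqrt{99743609}}{1555}}$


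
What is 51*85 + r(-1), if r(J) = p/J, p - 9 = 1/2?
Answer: 8651/2 ≈ 4325.5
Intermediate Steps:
p = 19/2 (p = 9 + 1/2 = 9 + ½ = 19/2 ≈ 9.5000)
r(J) = 19/(2*J)
51*85 + r(-1) = 51*85 + (19/2)/(-1) = 4335 + (19/2)*(-1) = 4335 - 19/2 = 8651/2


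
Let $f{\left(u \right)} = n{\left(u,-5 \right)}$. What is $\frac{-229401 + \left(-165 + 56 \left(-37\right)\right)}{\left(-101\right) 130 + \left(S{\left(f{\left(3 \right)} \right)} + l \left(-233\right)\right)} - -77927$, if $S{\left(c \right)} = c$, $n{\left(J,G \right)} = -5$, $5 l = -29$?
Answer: $\frac{2296230588}{29459} \approx 77947.0$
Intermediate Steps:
$l = - \frac{29}{5}$ ($l = \frac{1}{5} \left(-29\right) = - \frac{29}{5} \approx -5.8$)
$f{\left(u \right)} = -5$
$\frac{-229401 + \left(-165 + 56 \left(-37\right)\right)}{\left(-101\right) 130 + \left(S{\left(f{\left(3 \right)} \right)} + l \left(-233\right)\right)} - -77927 = \frac{-229401 + \left(-165 + 56 \left(-37\right)\right)}{\left(-101\right) 130 - - \frac{6732}{5}} - -77927 = \frac{-229401 - 2237}{-13130 + \left(-5 + \frac{6757}{5}\right)} + 77927 = \frac{-229401 - 2237}{-13130 + \frac{6732}{5}} + 77927 = - \frac{231638}{- \frac{58918}{5}} + 77927 = \left(-231638\right) \left(- \frac{5}{58918}\right) + 77927 = \frac{579095}{29459} + 77927 = \frac{2296230588}{29459}$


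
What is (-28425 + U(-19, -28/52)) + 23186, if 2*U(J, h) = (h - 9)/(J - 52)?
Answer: -4835535/923 ≈ -5238.9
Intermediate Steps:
U(J, h) = (-9 + h)/(2*(-52 + J)) (U(J, h) = ((h - 9)/(J - 52))/2 = ((-9 + h)/(-52 + J))/2 = (-9 + h)/(2*(-52 + J)))
(-28425 + U(-19, -28/52)) + 23186 = (-28425 + (-9 - 28/52)/(2*(-52 - 19))) + 23186 = (-28425 + (½)*(-9 - 28*1/52)/(-71)) + 23186 = (-28425 + (½)*(-1/71)*(-9 - 7/13)) + 23186 = (-28425 + (½)*(-1/71)*(-124/13)) + 23186 = (-28425 + 62/923) + 23186 = -26236213/923 + 23186 = -4835535/923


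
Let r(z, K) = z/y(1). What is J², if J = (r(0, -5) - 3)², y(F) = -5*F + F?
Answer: 81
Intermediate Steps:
y(F) = -4*F
r(z, K) = -z/4 (r(z, K) = z/((-4*1)) = z/(-4) = z*(-¼) = -z/4)
J = 9 (J = (-¼*0 - 3)² = (0 - 3)² = (-3)² = 9)
J² = 9² = 81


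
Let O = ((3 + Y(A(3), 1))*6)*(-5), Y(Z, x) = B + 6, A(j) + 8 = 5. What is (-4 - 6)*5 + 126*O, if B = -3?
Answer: -22730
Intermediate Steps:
A(j) = -3 (A(j) = -8 + 5 = -3)
Y(Z, x) = 3 (Y(Z, x) = -3 + 6 = 3)
O = -180 (O = ((3 + 3)*6)*(-5) = (6*6)*(-5) = 36*(-5) = -180)
(-4 - 6)*5 + 126*O = (-4 - 6)*5 + 126*(-180) = -10*5 - 22680 = -50 - 22680 = -22730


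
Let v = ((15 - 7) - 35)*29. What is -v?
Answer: 783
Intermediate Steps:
v = -783 (v = (8 - 35)*29 = -27*29 = -783)
-v = -1*(-783) = 783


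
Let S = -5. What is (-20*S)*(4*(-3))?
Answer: -1200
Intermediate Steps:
(-20*S)*(4*(-3)) = (-20*(-5))*(4*(-3)) = 100*(-12) = -1200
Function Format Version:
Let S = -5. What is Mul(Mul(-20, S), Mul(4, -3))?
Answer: -1200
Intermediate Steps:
Mul(Mul(-20, S), Mul(4, -3)) = Mul(Mul(-20, -5), Mul(4, -3)) = Mul(100, -12) = -1200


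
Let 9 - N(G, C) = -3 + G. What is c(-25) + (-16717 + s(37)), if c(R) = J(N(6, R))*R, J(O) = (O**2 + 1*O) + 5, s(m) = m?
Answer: -17855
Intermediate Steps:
N(G, C) = 12 - G (N(G, C) = 9 - (-3 + G) = 9 + (3 - G) = 12 - G)
J(O) = 5 + O + O**2 (J(O) = (O**2 + O) + 5 = (O + O**2) + 5 = 5 + O + O**2)
c(R) = 47*R (c(R) = (5 + (12 - 1*6) + (12 - 1*6)**2)*R = (5 + (12 - 6) + (12 - 6)**2)*R = (5 + 6 + 6**2)*R = (5 + 6 + 36)*R = 47*R)
c(-25) + (-16717 + s(37)) = 47*(-25) + (-16717 + 37) = -1175 - 16680 = -17855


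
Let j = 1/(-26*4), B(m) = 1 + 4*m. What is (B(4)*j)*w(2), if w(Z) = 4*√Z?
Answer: -17*√2/26 ≈ -0.92468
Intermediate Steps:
j = -1/104 (j = -1/26*¼ = -1/104 ≈ -0.0096154)
(B(4)*j)*w(2) = ((1 + 4*4)*(-1/104))*(4*√2) = ((1 + 16)*(-1/104))*(4*√2) = (17*(-1/104))*(4*√2) = -17*√2/26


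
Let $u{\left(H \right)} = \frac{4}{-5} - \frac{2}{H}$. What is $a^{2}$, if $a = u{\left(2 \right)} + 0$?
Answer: $\frac{81}{25} \approx 3.24$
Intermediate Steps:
$u{\left(H \right)} = - \frac{4}{5} - \frac{2}{H}$ ($u{\left(H \right)} = 4 \left(- \frac{1}{5}\right) - \frac{2}{H} = - \frac{4}{5} - \frac{2}{H}$)
$a = - \frac{9}{5}$ ($a = \left(- \frac{4}{5} - \frac{2}{2}\right) + 0 = \left(- \frac{4}{5} - 1\right) + 0 = - \frac{9}{5} + 0 = - \frac{9}{5} \approx -1.8$)
$a^{2} = \left(- \frac{9}{5}\right)^{2} = \frac{81}{25}$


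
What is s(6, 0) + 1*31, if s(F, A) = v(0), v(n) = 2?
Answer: 33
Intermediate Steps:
s(F, A) = 2
s(6, 0) + 1*31 = 2 + 1*31 = 2 + 31 = 33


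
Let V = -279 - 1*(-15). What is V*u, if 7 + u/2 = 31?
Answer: -12672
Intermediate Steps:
u = 48 (u = -14 + 2*31 = -14 + 62 = 48)
V = -264 (V = -279 + 15 = -264)
V*u = -264*48 = -12672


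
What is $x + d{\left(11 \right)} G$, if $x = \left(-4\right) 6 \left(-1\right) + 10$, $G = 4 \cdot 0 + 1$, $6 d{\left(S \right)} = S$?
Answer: $\frac{215}{6} \approx 35.833$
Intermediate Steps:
$d{\left(S \right)} = \frac{S}{6}$
$G = 1$ ($G = 0 + 1 = 1$)
$x = 34$ ($x = \left(-24\right) \left(-1\right) + 10 = 24 + 10 = 34$)
$x + d{\left(11 \right)} G = 34 + \frac{1}{6} \cdot 11 \cdot 1 = 34 + \frac{11}{6} \cdot 1 = 34 + \frac{11}{6} = \frac{215}{6}$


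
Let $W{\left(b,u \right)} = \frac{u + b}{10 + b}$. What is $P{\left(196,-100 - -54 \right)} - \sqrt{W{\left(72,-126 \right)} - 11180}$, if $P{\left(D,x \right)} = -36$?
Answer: $-36 - \frac{i \sqrt{18794687}}{41} \approx -36.0 - 105.74 i$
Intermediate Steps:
$W{\left(b,u \right)} = \frac{b + u}{10 + b}$
$P{\left(196,-100 - -54 \right)} - \sqrt{W{\left(72,-126 \right)} - 11180} = -36 - \sqrt{\frac{72 - 126}{10 + 72} - 11180} = -36 - \sqrt{\frac{1}{82} \left(-54\right) - 11180} = -36 - \sqrt{- \frac{27}{41} - 11180} = -36 - \sqrt{- \frac{458407}{41}} = -36 - \frac{i \sqrt{18794687}}{41}$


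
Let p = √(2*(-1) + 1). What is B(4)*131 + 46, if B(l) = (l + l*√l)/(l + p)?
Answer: 7070/17 - 1572*I/17 ≈ 415.88 - 92.471*I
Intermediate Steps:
p = I (p = √(-2 + 1) = √(-1) = I ≈ 1.0*I)
B(l) = (l + l^(3/2))/(I + l) (B(l) = (l + l*√l)/(l + I) = (l + l^(3/2))/(I + l))
B(4)*131 + 46 = ((4 + 4^(3/2))/(I + 4))*131 + 46 = ((4 + 8)/(4 + I))*131 + 46 = (((4 - I)/17)*12)*131 + 46 = (12*(4 - I)/17)*131 + 46 = 1572*(4 - I)/17 + 46 = 46 + 1572*(4 - I)/17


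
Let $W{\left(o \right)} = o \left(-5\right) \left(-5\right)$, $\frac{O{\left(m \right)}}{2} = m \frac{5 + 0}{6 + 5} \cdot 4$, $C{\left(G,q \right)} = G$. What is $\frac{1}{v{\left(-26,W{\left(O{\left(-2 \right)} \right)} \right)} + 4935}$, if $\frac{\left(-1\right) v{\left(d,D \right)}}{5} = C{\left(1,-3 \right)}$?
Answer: $\frac{1}{4930} \approx 0.00020284$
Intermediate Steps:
$O{\left(m \right)} = \frac{40 m}{11}$ ($O{\left(m \right)} = 2 m \frac{5 + 0}{6 + 5} \cdot 4 = 2 m \frac{5}{11} \cdot 4 = 2 \frac{5 m}{11} \cdot 4 = 2 \frac{20 m}{11} = \frac{40 m}{11}$)
$W{\left(o \right)} = 25 o$ ($W{\left(o \right)} = - 5 o \left(-5\right) = 25 o$)
$v{\left(d,D \right)} = -5$ ($v{\left(d,D \right)} = \left(-5\right) 1 = -5$)
$\frac{1}{v{\left(-26,W{\left(O{\left(-2 \right)} \right)} \right)} + 4935} = \frac{1}{-5 + 4935} = \frac{1}{4930}$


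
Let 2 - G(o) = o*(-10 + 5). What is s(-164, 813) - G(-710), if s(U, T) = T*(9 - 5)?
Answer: 6800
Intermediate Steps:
s(U, T) = 4*T (s(U, T) = T*4 = 4*T)
G(o) = 2 + 5*o (G(o) = 2 - o*(-10 + 5) = 2 - o*(-5) = 2 - (-5)*o = 2 + 5*o)
s(-164, 813) - G(-710) = 4*813 - (2 + 5*(-710)) = 3252 - (2 - 3550) = 3252 - 1*(-3548) = 3252 + 3548 = 6800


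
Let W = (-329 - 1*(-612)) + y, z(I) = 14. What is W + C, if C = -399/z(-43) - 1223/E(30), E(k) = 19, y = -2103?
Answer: -72689/38 ≈ -1912.9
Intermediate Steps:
C = -3529/38 (C = -399/14 - 1223/19 = -399*1/14 - 1223*1/19 = -57/2 - 1223/19 = -3529/38 ≈ -92.868)
W = -1820 (W = (-329 - 1*(-612)) - 2103 = (-329 + 612) - 2103 = 283 - 2103 = -1820)
W + C = -1820 - 3529/38 = -72689/38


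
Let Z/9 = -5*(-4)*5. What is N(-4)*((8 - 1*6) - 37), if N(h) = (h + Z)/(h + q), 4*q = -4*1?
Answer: 6272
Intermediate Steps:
q = -1 (q = (-4*1)/4 = (¼)*(-4) = -1)
Z = 900 (Z = 9*(-5*(-4)*5) = 9*(20*5) = 9*100 = 900)
N(h) = (900 + h)/(-1 + h) (N(h) = (h + 900)/(h - 1) = (900 + h)/(-1 + h))
N(-4)*((8 - 1*6) - 37) = ((900 - 4)/(-1 - 4))*((8 - 1*6) - 37) = (896/(-5))*((8 - 6) - 37) = (-⅕*896)*(2 - 37) = -896/5*(-35) = 6272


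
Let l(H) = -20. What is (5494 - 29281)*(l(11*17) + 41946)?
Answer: -997293762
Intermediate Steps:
(5494 - 29281)*(l(11*17) + 41946) = (5494 - 29281)*(-20 + 41946) = -23787*41926 = -997293762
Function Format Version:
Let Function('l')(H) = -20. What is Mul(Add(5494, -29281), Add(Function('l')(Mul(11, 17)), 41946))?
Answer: -997293762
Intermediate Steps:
Mul(Add(5494, -29281), Add(Function('l')(Mul(11, 17)), 41946)) = Mul(Add(5494, -29281), Add(-20, 41946)) = Mul(-23787, 41926) = -997293762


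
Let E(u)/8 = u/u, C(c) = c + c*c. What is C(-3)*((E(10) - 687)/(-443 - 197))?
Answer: 2037/320 ≈ 6.3656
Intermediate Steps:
C(c) = c + c²
E(u) = 8 (E(u) = 8*(u/u) = 8*1 = 8)
C(-3)*((E(10) - 687)/(-443 - 197)) = (-3*(1 - 3))*((8 - 687)/(-443 - 197)) = (-3*(-2))*(-679/(-640)) = 6*(-679*(-1/640)) = 6*(679/640) = 2037/320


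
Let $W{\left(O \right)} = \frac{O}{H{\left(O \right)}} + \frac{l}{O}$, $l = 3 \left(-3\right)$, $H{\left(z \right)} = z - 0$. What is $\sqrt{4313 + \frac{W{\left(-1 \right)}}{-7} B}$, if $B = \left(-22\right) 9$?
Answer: $\frac{\sqrt{225197}}{7} \approx 67.793$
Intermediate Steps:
$H{\left(z \right)} = z$ ($H{\left(z \right)} = z + 0 = z$)
$l = -9$
$B = -198$
$W{\left(O \right)} = 1 - \frac{9}{O}$ ($W{\left(O \right)} = \frac{O}{O} - \frac{9}{O} = 1 - \frac{9}{O}$)
$\sqrt{4313 + \frac{W{\left(-1 \right)}}{-7} B} = \sqrt{4313 + \frac{\frac{1}{-1} \left(-9 - 1\right)}{-7} \left(-198\right)} = \sqrt{4313 + \left(-1\right) \left(-10\right) \left(- \frac{1}{7}\right) \left(-198\right)} = \sqrt{4313 + 10 \left(- \frac{1}{7}\right) \left(-198\right)} = \sqrt{4313 - - \frac{1980}{7}} = \sqrt{4313 + \frac{1980}{7}} = \sqrt{\frac{32171}{7}} = \frac{\sqrt{225197}}{7}$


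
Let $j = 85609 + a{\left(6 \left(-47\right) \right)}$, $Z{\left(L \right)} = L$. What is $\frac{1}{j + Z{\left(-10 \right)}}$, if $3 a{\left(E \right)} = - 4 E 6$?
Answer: $\frac{1}{87855} \approx 1.1382 \cdot 10^{-5}$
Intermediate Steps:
$a{\left(E \right)} = - 8 E$ ($a{\left(E \right)} = \frac{- 4 E 6}{3} = \frac{\left(-24\right) E}{3} = - 8 E$)
$j = 87865$ ($j = 85609 - 8 \cdot 6 \left(-47\right) = 85609 - -2256 = 85609 + 2256 = 87865$)
$\frac{1}{j + Z{\left(-10 \right)}} = \frac{1}{87865 - 10} = \frac{1}{87855}$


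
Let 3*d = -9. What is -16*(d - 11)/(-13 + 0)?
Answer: -224/13 ≈ -17.231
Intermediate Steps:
d = -3 (d = (⅓)*(-9) = -3)
-16*(d - 11)/(-13 + 0) = -16*(-3 - 11)/(-13 + 0) = -(-224)/(-13) = -(-224)*(-1)/13 = -16*14/13 = -224/13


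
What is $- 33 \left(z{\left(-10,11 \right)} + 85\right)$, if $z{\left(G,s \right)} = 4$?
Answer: $-2937$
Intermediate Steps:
$- 33 \left(z{\left(-10,11 \right)} + 85\right) = - 33 \left(4 + 85\right) = \left(-33\right) 89 = -2937$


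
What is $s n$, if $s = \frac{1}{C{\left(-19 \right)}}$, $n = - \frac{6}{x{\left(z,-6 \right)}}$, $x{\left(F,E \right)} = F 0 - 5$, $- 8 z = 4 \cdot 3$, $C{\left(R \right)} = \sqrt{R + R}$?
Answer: $- \frac{3 i \sqrt{38}}{95} \approx - 0.19467 i$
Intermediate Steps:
$C{\left(R \right)} = \sqrt{2} \sqrt{R}$ ($C{\left(R \right)} = \sqrt{2 R} = \sqrt{2} \sqrt{R}$)
$z = - \frac{3}{2}$ ($z = - \frac{4 \cdot 3}{8} = \left(- \frac{1}{8}\right) 12 = - \frac{3}{2} \approx -1.5$)
$x{\left(F,E \right)} = -5$ ($x{\left(F,E \right)} = 0 - 5 = -5$)
$n = \frac{6}{5}$ ($n = - \frac{6}{-5} = \left(-6\right) \left(- \frac{1}{5}\right) = \frac{6}{5} \approx 1.2$)
$s = - \frac{i \sqrt{38}}{38}$ ($s = \frac{1}{\sqrt{2} \sqrt{-19}} = \frac{1}{\sqrt{2} i \sqrt{19}} = \frac{1}{i \sqrt{38}} = - \frac{i \sqrt{38}}{38} \approx - 0.16222 i$)
$s n = - \frac{i \sqrt{38}}{38} \cdot \frac{6}{5} = - \frac{3 i \sqrt{38}}{95}$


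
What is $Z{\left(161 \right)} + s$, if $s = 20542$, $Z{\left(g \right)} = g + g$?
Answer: $20864$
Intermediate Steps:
$Z{\left(g \right)} = 2 g$
$Z{\left(161 \right)} + s = 2 \cdot 161 + 20542 = 322 + 20542 = 20864$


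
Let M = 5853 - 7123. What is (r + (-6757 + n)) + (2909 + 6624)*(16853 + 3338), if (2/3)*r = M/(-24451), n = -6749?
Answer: 4706017880852/24451 ≈ 1.9247e+8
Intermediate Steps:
M = -1270
r = 1905/24451 (r = 3*(-1270/(-24451))/2 = 3*(-1270*(-1/24451))/2 = (3/2)*(1270/24451) = 1905/24451 ≈ 0.077911)
(r + (-6757 + n)) + (2909 + 6624)*(16853 + 3338) = (1905/24451 + (-6757 - 6749)) + (2909 + 6624)*(16853 + 3338) = (1905/24451 - 13506) + 9533*20191 = -330233301/24451 + 192480803 = 4706017880852/24451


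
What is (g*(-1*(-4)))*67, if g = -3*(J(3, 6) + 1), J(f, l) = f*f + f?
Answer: -10452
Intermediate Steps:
J(f, l) = f + f**2 (J(f, l) = f**2 + f = f + f**2)
g = -39 (g = -3*(3*(1 + 3) + 1) = -3*(3*4 + 1) = -3*(12 + 1) = -3*13 = -39)
(g*(-1*(-4)))*67 = -(-39)*(-4)*67 = -39*4*67 = -156*67 = -10452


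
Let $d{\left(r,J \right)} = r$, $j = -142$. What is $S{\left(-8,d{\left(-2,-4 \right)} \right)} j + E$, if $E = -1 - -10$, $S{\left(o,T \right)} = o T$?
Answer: $-2263$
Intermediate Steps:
$S{\left(o,T \right)} = T o$
$E = 9$ ($E = -1 + 10 = 9$)
$S{\left(-8,d{\left(-2,-4 \right)} \right)} j + E = \left(-2\right) \left(-8\right) \left(-142\right) + 9 = 16 \left(-142\right) + 9 = -2272 + 9 = -2263$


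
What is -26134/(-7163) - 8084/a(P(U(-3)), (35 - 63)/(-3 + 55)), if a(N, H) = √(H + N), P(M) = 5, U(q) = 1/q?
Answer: 26134/7163 - 4042*√754/29 ≈ -3823.6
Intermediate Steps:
U(q) = 1/q
-26134/(-7163) - 8084/a(P(U(-3)), (35 - 63)/(-3 + 55)) = -26134/(-7163) - 8084/√((35 - 63)/(-3 + 55) + 5) = -26134*(-1/7163) - 8084/√(-28/52 + 5) = 26134/7163 - 8084/√(-28*1/52 + 5) = 26134/7163 - 8084/√(-7/13 + 5) = 26134/7163 - 8084*√754/58 = 26134/7163 - 4042*√754/29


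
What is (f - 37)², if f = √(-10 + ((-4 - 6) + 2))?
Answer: 1351 - 222*I*√2 ≈ 1351.0 - 313.96*I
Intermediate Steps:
f = 3*I*√2 (f = √(-10 + (-10 + 2)) = √(-10 - 8) = √(-18) = 3*I*√2 ≈ 4.2426*I)
(f - 37)² = (3*I*√2 - 37)² = (-37 + 3*I*√2)²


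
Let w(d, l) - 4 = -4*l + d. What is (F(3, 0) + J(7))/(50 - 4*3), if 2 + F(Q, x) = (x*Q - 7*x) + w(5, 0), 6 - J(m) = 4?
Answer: 9/38 ≈ 0.23684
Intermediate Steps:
J(m) = 2 (J(m) = 6 - 1*4 = 6 - 4 = 2)
w(d, l) = 4 + d - 4*l (w(d, l) = 4 + (-4*l + d) = 4 + (d - 4*l) = 4 + d - 4*l)
F(Q, x) = 7 - 7*x + Q*x (F(Q, x) = -2 + ((x*Q - 7*x) + (4 + 5 - 4*0)) = -2 + ((Q*x - 7*x) + (4 + 5 + 0)) = -2 + ((-7*x + Q*x) + 9) = -2 + (9 - 7*x + Q*x) = 7 - 7*x + Q*x)
(F(3, 0) + J(7))/(50 - 4*3) = ((7 - 7*0 + 3*0) + 2)/(50 - 4*3) = ((7 + 0 + 0) + 2)/(50 - 12) = (7 + 2)/38 = (1/38)*9 = 9/38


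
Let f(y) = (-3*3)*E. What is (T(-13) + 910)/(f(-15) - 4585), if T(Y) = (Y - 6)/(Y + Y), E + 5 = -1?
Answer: -23679/117806 ≈ -0.20100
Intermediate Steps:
E = -6 (E = -5 - 1 = -6)
f(y) = 54 (f(y) = -3*3*(-6) = -9*(-6) = 54)
T(Y) = (-6 + Y)/(2*Y) (T(Y) = (-6 + Y)/((2*Y)) = (-6 + Y)*(1/(2*Y)) = (-6 + Y)/(2*Y))
(T(-13) + 910)/(f(-15) - 4585) = ((½)*(-6 - 13)/(-13) + 910)/(54 - 4585) = ((½)*(-1/13)*(-19) + 910)/(-4531) = (19/26 + 910)*(-1/4531) = (23679/26)*(-1/4531) = -23679/117806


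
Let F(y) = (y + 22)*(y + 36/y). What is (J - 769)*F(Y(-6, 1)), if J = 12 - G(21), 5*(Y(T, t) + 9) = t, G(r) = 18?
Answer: 131874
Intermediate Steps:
Y(T, t) = -9 + t/5
F(y) = (22 + y)*(y + 36/y)
J = -6 (J = 12 - 1*18 = 12 - 18 = -6)
(J - 769)*F(Y(-6, 1)) = (-6 - 769)*(36 + (-9 + (⅕)*1)² + 22*(-9 + (⅕)*1) + 792/(-9 + (⅕)*1)) = -775*(36 + (-9 + ⅕)² + 22*(-9 + ⅕) + 792/(-9 + ⅕)) = -775*(36 + (-44/5)² + 22*(-44/5) + 792/(-44/5)) = -775*(36 + 1936/25 - 968/5 + 792*(-5/44)) = -775*(36 + 1936/25 - 968/5 - 90) = -775*(-4254/25) = 131874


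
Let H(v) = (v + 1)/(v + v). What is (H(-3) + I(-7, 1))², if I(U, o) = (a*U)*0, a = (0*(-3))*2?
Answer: ⅑ ≈ 0.11111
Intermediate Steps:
a = 0 (a = 0*2 = 0)
H(v) = (1 + v)/(2*v) (H(v) = (1 + v)/((2*v)) = (1 + v)*(1/(2*v)) = (1 + v)/(2*v))
I(U, o) = 0 (I(U, o) = (0*U)*0 = 0*0 = 0)
(H(-3) + I(-7, 1))² = ((½)*(1 - 3)/(-3) + 0)² = ((½)*(-⅓)*(-2) + 0)² = (⅓ + 0)² = (⅓)² = ⅑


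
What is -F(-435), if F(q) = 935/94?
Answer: -935/94 ≈ -9.9468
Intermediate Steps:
F(q) = 935/94 (F(q) = 935*(1/94) = 935/94)
-F(-435) = -1*935/94 = -935/94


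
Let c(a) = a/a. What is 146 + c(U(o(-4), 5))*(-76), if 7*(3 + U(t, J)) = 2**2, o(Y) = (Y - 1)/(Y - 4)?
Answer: 70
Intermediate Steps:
o(Y) = (-1 + Y)/(-4 + Y)
U(t, J) = -17/7 (U(t, J) = -3 + (1/7)*2**2 = -3 + (1/7)*4 = -3 + 4/7 = -17/7)
c(a) = 1
146 + c(U(o(-4), 5))*(-76) = 146 + 1*(-76) = 146 - 76 = 70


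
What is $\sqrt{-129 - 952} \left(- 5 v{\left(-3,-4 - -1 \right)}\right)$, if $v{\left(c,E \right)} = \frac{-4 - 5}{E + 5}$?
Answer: $\frac{45 i \sqrt{1081}}{2} \approx 739.77 i$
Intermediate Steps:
$v{\left(c,E \right)} = - \frac{9}{5 + E}$
$\sqrt{-129 - 952} \left(- 5 v{\left(-3,-4 - -1 \right)}\right) = \sqrt{-129 - 952} \left(- 5 \left(- \frac{9}{5 - 3}\right)\right) = \sqrt{-1081} \left(- 5 \left(- \frac{9}{5 + \left(-4 + 1\right)}\right)\right) = i \sqrt{1081} \left(- 5 \left(- \frac{9}{5 - 3}\right)\right) = i \sqrt{1081} \left(- 5 \left(- \frac{9}{2}\right)\right) = i \sqrt{1081} \left(- 5 \left(\left(-9\right) \frac{1}{2}\right)\right) = i \sqrt{1081} \left(\left(-5\right) \left(- \frac{9}{2}\right)\right) = i \sqrt{1081} \cdot \frac{45}{2} = \frac{45 i \sqrt{1081}}{2}$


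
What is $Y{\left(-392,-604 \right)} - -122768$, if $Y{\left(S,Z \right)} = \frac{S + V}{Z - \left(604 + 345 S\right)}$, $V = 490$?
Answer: $\frac{8227420337}{67016} \approx 1.2277 \cdot 10^{5}$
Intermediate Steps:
$Y{\left(S,Z \right)} = \frac{490 + S}{-604 + Z - 345 S}$ ($Y{\left(S,Z \right)} = \frac{S + 490}{Z - \left(604 + 345 S\right)} = \frac{490 + S}{Z - \left(604 + 345 S\right)} = \frac{490 + S}{-604 + Z - 345 S}$)
$Y{\left(-392,-604 \right)} - -122768 = \frac{-490 - -392}{604 - -604 + 345 \left(-392\right)} - -122768 = \frac{-490 + 392}{604 + 604 - 135240} + 122768 = \frac{1}{-134032} \left(-98\right) + 122768 = \left(- \frac{1}{134032}\right) \left(-98\right) + 122768 = \frac{49}{67016} + 122768 = \frac{8227420337}{67016}$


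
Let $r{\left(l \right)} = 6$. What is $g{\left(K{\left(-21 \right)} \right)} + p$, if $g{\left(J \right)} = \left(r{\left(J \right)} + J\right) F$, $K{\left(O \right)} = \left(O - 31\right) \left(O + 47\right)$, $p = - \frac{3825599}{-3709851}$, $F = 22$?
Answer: $- \frac{109852282213}{3709851} \approx -29611.0$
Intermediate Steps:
$p = \frac{3825599}{3709851}$ ($p = \left(-3825599\right) \left(- \frac{1}{3709851}\right) = \frac{3825599}{3709851} \approx 1.0312$)
$K{\left(O \right)} = \left(-31 + O\right) \left(47 + O\right)$
$g{\left(J \right)} = 132 + 22 J$ ($g{\left(J \right)} = \left(6 + J\right) 22 = 132 + 22 J$)
$g{\left(K{\left(-21 \right)} \right)} + p = \left(132 + 22 \left(-1457 + \left(-21\right)^{2} + 16 \left(-21\right)\right)\right) + \frac{3825599}{3709851} = \left(132 + 22 \left(-1457 + 441 - 336\right)\right) + \frac{3825599}{3709851} = \left(132 + 22 \left(-1352\right)\right) + \frac{3825599}{3709851} = \left(132 - 29744\right) + \frac{3825599}{3709851} = -29612 + \frac{3825599}{3709851} = - \frac{109852282213}{3709851}$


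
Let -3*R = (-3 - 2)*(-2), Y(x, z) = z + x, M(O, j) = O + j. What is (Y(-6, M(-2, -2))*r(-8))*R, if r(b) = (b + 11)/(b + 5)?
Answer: -100/3 ≈ -33.333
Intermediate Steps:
r(b) = (11 + b)/(5 + b)
Y(x, z) = x + z
R = -10/3 (R = -(-3 - 2)*(-2)/3 = -(-5)*(-2)/3 = -⅓*10 = -10/3 ≈ -3.3333)
(Y(-6, M(-2, -2))*r(-8))*R = ((-6 + (-2 - 2))*((11 - 8)/(5 - 8)))*(-10/3) = ((-6 - 4)*(3/(-3)))*(-10/3) = -(-10)*3/3*(-10/3) = -10*(-1)*(-10/3) = 10*(-10/3) = -100/3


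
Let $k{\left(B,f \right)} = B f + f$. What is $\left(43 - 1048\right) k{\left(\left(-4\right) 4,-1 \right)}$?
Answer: $-15075$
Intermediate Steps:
$k{\left(B,f \right)} = f + B f$
$\left(43 - 1048\right) k{\left(\left(-4\right) 4,-1 \right)} = \left(43 - 1048\right) \left(- (1 - 16)\right) = - 1005 \left(\left(-1\right) \left(-15\right)\right) = \left(-1005\right) 15 = -15075$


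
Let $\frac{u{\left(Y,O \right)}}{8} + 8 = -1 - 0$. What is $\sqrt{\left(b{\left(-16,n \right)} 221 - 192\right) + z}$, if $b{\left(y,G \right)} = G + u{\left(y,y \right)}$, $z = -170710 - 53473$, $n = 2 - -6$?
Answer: $i \sqrt{238519} \approx 488.38 i$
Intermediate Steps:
$u{\left(Y,O \right)} = -72$ ($u{\left(Y,O \right)} = -64 + 8 \left(-1 - 0\right) = -64 + 8 \left(-1 + 0\right) = -64 + 8 \left(-1\right) = -64 - 8 = -72$)
$n = 8$ ($n = 2 + 6 = 8$)
$z = -224183$ ($z = -170710 - 53473 = -224183$)
$b{\left(y,G \right)} = -72 + G$ ($b{\left(y,G \right)} = G - 72 = -72 + G$)
$\sqrt{\left(b{\left(-16,n \right)} 221 - 192\right) + z} = \sqrt{\left(\left(-72 + 8\right) 221 - 192\right) - 224183} = \sqrt{\left(\left(-64\right) 221 - 192\right) - 224183} = \sqrt{\left(-14144 - 192\right) - 224183} = \sqrt{-14336 - 224183} = \sqrt{-238519} = i \sqrt{238519}$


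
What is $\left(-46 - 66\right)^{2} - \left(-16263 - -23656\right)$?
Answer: $5151$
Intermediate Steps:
$\left(-46 - 66\right)^{2} - \left(-16263 - -23656\right) = \left(-112\right)^{2} - \left(-16263 + 23656\right) = 12544 - 7393 = 5151$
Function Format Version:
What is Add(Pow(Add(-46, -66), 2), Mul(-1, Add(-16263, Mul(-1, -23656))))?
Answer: 5151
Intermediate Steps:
Add(Pow(Add(-46, -66), 2), Mul(-1, Add(-16263, Mul(-1, -23656)))) = Add(Pow(-112, 2), Mul(-1, Add(-16263, 23656))) = Add(12544, Mul(-1, 7393)) = Add(12544, -7393) = 5151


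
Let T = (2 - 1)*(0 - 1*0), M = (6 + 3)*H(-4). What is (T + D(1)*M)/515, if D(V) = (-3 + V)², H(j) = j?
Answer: -144/515 ≈ -0.27961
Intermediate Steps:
M = -36 (M = (6 + 3)*(-4) = 9*(-4) = -36)
T = 0 (T = 1*(0 + 0) = 1*0 = 0)
(T + D(1)*M)/515 = (0 + (-3 + 1)²*(-36))/515 = (0 + (-2)²*(-36))*(1/515) = (0 + 4*(-36))*(1/515) = (0 - 144)*(1/515) = -144*1/515 = -144/515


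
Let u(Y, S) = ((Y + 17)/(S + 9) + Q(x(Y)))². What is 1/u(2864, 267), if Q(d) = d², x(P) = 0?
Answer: 76176/8300161 ≈ 0.0091777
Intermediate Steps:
u(Y, S) = (17 + Y)²/(9 + S)² (u(Y, S) = ((Y + 17)/(S + 9) + 0²)² = ((17 + Y)/(9 + S) + 0)² = ((17 + Y)/(9 + S))² = (17 + Y)²/(9 + S)²)
1/u(2864, 267) = 1/((17 + 2864)²/(9 + 267)²) = 1/(2881²/276²) = 1/((1/76176)*8300161) = 1/(8300161/76176) = 76176/8300161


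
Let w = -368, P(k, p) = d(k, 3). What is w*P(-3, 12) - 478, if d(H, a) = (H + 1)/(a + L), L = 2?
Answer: -1654/5 ≈ -330.80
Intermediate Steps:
d(H, a) = (1 + H)/(2 + a) (d(H, a) = (H + 1)/(a + 2) = (1 + H)/(2 + a))
P(k, p) = ⅕ + k/5 (P(k, p) = (1 + k)/(2 + 3) = (1 + k)/5 = ⅕ + k/5)
w*P(-3, 12) - 478 = -368*(⅕ + (⅕)*(-3)) - 478 = -368*(⅕ - ⅗) - 478 = -368*(-⅖) - 478 = 736/5 - 478 = -1654/5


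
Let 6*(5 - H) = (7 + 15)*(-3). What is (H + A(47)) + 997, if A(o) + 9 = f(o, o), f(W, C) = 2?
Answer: 1006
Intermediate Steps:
A(o) = -7 (A(o) = -9 + 2 = -7)
H = 16 (H = 5 - (7 + 15)*(-3)/6 = 5 - 11*(-3)/3 = 5 - ⅙*(-66) = 5 + 11 = 16)
(H + A(47)) + 997 = (16 - 7) + 997 = 9 + 997 = 1006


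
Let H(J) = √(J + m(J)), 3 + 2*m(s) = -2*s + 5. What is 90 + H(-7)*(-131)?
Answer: -41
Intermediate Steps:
m(s) = 1 - s (m(s) = -3/2 + (-2*s + 5)/2 = -3/2 + (5 - 2*s)/2 = -3/2 + (5/2 - s) = 1 - s)
H(J) = 1 (H(J) = √(J + (1 - J)) = √1 = 1)
90 + H(-7)*(-131) = 90 + 1*(-131) = 90 - 131 = -41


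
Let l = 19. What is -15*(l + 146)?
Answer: -2475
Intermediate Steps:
-15*(l + 146) = -15*(19 + 146) = -15*165 = -2475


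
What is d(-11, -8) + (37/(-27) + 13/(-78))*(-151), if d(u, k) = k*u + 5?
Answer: 17555/54 ≈ 325.09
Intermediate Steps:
d(u, k) = 5 + k*u
d(-11, -8) + (37/(-27) + 13/(-78))*(-151) = (5 - 8*(-11)) + (37/(-27) + 13/(-78))*(-151) = (5 + 88) + (37*(-1/27) + 13*(-1/78))*(-151) = 93 + (-37/27 - ⅙)*(-151) = 93 - 83/54*(-151) = 93 + 12533/54 = 17555/54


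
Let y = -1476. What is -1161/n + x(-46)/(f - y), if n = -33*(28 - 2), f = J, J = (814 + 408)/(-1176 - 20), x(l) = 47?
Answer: 26875895/19404814 ≈ 1.3850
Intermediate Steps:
J = -47/46 (J = 1222/(-1196) = 1222*(-1/1196) = -47/46 ≈ -1.0217)
f = -47/46 ≈ -1.0217
n = -858 (n = -33*26 = -858)
-1161/n + x(-46)/(f - y) = -1161/(-858) + 47/(-47/46 - 1*(-1476)) = -1161*(-1/858) + 47/(-47/46 + 1476) = 387/286 + 47/(67849/46) = 387/286 + 47*(46/67849) = 387/286 + 2162/67849 = 26875895/19404814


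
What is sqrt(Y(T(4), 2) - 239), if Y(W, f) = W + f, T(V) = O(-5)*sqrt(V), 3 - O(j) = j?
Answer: I*sqrt(221) ≈ 14.866*I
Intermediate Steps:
O(j) = 3 - j
T(V) = 8*sqrt(V) (T(V) = (3 - 1*(-5))*sqrt(V) = (3 + 5)*sqrt(V) = 8*sqrt(V))
sqrt(Y(T(4), 2) - 239) = sqrt((8*sqrt(4) + 2) - 239) = sqrt((8*2 + 2) - 239) = sqrt((16 + 2) - 239) = sqrt(18 - 239) = sqrt(-221) = I*sqrt(221)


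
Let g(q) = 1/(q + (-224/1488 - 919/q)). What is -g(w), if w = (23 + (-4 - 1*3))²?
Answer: -23808/6005797 ≈ -0.0039642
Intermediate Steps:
w = 256 (w = (23 + (-4 - 3))² = (23 - 7)² = 16² = 256)
g(q) = 1/(-14/93 + q - 919/q) (g(q) = 1/(q + (-224*1/1488 - 919/q)) = 1/(q + (-14/93 - 919/q)) = 1/(-14/93 + q - 919/q))
-g(w) = -93*256/(-85467 - 14*256 + 93*256²) = -93*256/(-85467 - 3584 + 93*65536) = -93*256/(-85467 - 3584 + 6094848) = -93*256/6005797 = -1*23808/6005797 = -23808/6005797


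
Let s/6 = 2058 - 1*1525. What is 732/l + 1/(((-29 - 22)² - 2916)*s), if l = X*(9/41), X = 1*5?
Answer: 671848631/1007370 ≈ 666.93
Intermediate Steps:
X = 5
s = 3198 (s = 6*(2058 - 1*1525) = 6*(2058 - 1525) = 6*533 = 3198)
l = 45/41 (l = 5*(9/41) = 45/41 ≈ 1.0976)
732/l + 1/(((-29 - 22)² - 2916)*s) = 732/(45/41) + 1/((-29 - 22)² - 2916*3198) = 732*(41/45) + (1/3198)/((-51)² - 2916) = 10004/15 + (1/3198)/(2601 - 2916) = 10004/15 + (1/3198)/(-315) = 10004/15 - 1/315*1/3198 = 10004/15 - 1/1007370 = 671848631/1007370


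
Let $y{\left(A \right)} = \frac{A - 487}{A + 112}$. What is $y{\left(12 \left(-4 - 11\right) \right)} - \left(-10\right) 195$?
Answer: $\frac{133267}{68} \approx 1959.8$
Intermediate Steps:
$y{\left(A \right)} = \frac{-487 + A}{112 + A}$ ($y{\left(A \right)} = \frac{A - 487}{112 + A} = \frac{-487 + A}{112 + A}$)
$y{\left(12 \left(-4 - 11\right) \right)} - \left(-10\right) 195 = \frac{-487 + 12 \left(-4 - 11\right)}{112 + 12 \left(-4 - 11\right)} - \left(-10\right) 195 = \frac{-487 + 12 \left(-15\right)}{112 + 12 \left(-15\right)} - -1950 = \frac{-487 - 180}{112 - 180} + 1950 = \frac{1}{-68} \left(-667\right) + 1950 = \left(- \frac{1}{68}\right) \left(-667\right) + 1950 = \frac{667}{68} + 1950 = \frac{133267}{68}$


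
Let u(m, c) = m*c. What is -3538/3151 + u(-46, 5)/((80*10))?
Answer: -355513/252080 ≈ -1.4103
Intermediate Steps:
u(m, c) = c*m
-3538/3151 + u(-46, 5)/((80*10)) = -3538/3151 + (5*(-46))/((80*10)) = -3538*1/3151 - 230/800 = -3538/3151 - 230*1/800 = -3538/3151 - 23/80 = -355513/252080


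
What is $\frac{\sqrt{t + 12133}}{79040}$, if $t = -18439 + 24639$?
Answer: $\frac{3 \sqrt{2037}}{79040} \approx 0.001713$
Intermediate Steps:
$t = 6200$
$\frac{\sqrt{t + 12133}}{79040} = \frac{\sqrt{6200 + 12133}}{79040} = \sqrt{18333} \cdot \frac{1}{79040} = 3 \sqrt{2037} \cdot \frac{1}{79040} = \frac{3 \sqrt{2037}}{79040}$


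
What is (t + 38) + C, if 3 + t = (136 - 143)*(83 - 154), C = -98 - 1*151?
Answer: 283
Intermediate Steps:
C = -249 (C = -98 - 151 = -249)
t = 494 (t = -3 + (136 - 143)*(83 - 154) = -3 - 7*(-71) = -3 + 497 = 494)
(t + 38) + C = (494 + 38) - 249 = 532 - 249 = 283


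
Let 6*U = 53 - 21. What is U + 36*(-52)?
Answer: -5600/3 ≈ -1866.7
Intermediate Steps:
U = 16/3 (U = (53 - 21)/6 = (⅙)*32 = 16/3 ≈ 5.3333)
U + 36*(-52) = 16/3 + 36*(-52) = 16/3 - 1872 = -5600/3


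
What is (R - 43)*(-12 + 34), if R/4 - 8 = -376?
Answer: -33330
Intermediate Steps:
R = -1472 (R = 32 + 4*(-376) = 32 - 1504 = -1472)
(R - 43)*(-12 + 34) = (-1472 - 43)*(-12 + 34) = -1515*22 = -33330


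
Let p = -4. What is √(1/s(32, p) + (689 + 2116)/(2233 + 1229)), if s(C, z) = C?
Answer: √17929698/4616 ≈ 0.91732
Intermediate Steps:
√(1/s(32, p) + (689 + 2116)/(2233 + 1229)) = √(1/32 + (689 + 2116)/(2233 + 1229)) = √(1/32 + 2805/3462) = √(1/32 + 2805*(1/3462)) = √(1/32 + 935/1154) = √(15537/18464) = √17929698/4616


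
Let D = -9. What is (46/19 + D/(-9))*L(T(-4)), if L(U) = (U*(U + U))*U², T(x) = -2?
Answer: 2080/19 ≈ 109.47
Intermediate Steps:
L(U) = 2*U⁴ (L(U) = (U*(2*U))*U² = (2*U²)*U² = 2*U⁴)
(46/19 + D/(-9))*L(T(-4)) = (46/19 - 9/(-9))*(2*(-2)⁴) = (46*(1/19) - 9*(-⅑))*(2*16) = (46/19 + 1)*32 = (65/19)*32 = 2080/19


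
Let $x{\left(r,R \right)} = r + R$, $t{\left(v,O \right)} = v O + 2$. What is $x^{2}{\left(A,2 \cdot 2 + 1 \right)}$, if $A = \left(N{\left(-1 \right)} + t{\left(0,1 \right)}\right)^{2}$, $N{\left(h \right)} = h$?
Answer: $36$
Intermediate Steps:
$t{\left(v,O \right)} = 2 + O v$ ($t{\left(v,O \right)} = O v + 2 = 2 + O v$)
$A = 1$ ($A = \left(-1 + \left(2 + 1 \cdot 0\right)\right)^{2} = \left(-1 + \left(2 + 0\right)\right)^{2} = \left(-1 + 2\right)^{2} = 1^{2} = 1$)
$x{\left(r,R \right)} = R + r$
$x^{2}{\left(A,2 \cdot 2 + 1 \right)} = \left(\left(2 \cdot 2 + 1\right) + 1\right)^{2} = \left(\left(4 + 1\right) + 1\right)^{2} = \left(5 + 1\right)^{2} = 6^{2} = 36$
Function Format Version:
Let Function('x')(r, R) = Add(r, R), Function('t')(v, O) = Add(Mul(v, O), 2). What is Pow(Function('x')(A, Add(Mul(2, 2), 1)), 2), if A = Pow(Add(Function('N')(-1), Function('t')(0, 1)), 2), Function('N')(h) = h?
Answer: 36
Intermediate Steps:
Function('t')(v, O) = Add(2, Mul(O, v)) (Function('t')(v, O) = Add(Mul(O, v), 2) = Add(2, Mul(O, v)))
A = 1 (A = Pow(Add(-1, Add(2, Mul(1, 0))), 2) = Pow(Add(-1, Add(2, 0)), 2) = Pow(Add(-1, 2), 2) = Pow(1, 2) = 1)
Function('x')(r, R) = Add(R, r)
Pow(Function('x')(A, Add(Mul(2, 2), 1)), 2) = Pow(Add(Add(Mul(2, 2), 1), 1), 2) = Pow(Add(Add(4, 1), 1), 2) = Pow(Add(5, 1), 2) = Pow(6, 2) = 36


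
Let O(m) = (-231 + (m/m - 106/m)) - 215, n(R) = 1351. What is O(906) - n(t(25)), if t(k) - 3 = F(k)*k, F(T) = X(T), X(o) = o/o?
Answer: -813641/453 ≈ -1796.1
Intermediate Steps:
X(o) = 1
F(T) = 1
t(k) = 3 + k (t(k) = 3 + 1*k = 3 + k)
O(m) = -445 - 106/m (O(m) = (-231 + (1 - 106/m)) - 215 = (-230 - 106/m) - 215 = -445 - 106/m)
O(906) - n(t(25)) = (-445 - 106/906) - 1*1351 = (-445 - 106*1/906) - 1351 = (-445 - 53/453) - 1351 = -201638/453 - 1351 = -813641/453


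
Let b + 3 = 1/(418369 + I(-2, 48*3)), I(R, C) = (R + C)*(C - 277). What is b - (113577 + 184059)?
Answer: -118901720636/399483 ≈ -2.9764e+5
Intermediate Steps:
I(R, C) = (-277 + C)*(C + R) (I(R, C) = (C + R)*(-277 + C) = (-277 + C)*(C + R))
b = -1198448/399483 (b = -3 + 1/(418369 + ((48*3)**2 - 13296*3 - 277*(-2) + (48*3)*(-2))) = -3 + 1/(418369 + (144**2 - 277*144 + 554 + 144*(-2))) = -3 + 1/(418369 + (20736 - 39888 + 554 - 288)) = -3 + 1/(418369 - 18886) = -3 + 1/399483 = -1198448/399483 ≈ -3.0000)
b - (113577 + 184059) = -1198448/399483 - (113577 + 184059) = -1198448/399483 - 1*297636 = -1198448/399483 - 297636 = -118901720636/399483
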